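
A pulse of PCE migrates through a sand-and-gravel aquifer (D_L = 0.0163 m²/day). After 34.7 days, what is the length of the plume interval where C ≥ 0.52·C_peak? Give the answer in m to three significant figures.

The plume is Gaussian with σ = √(2Dt) = √(2 × 0.0163 × 34.7) = 1.064 m.
C/C_peak = exp(−Δx²/(2σ²)) = 0.52 ⇒ Δx = σ·√(−2 ln 0.52) = 1.064 × 1.144 = 1.217 m.
Width = 2Δx = 2.43 m.

2.43 m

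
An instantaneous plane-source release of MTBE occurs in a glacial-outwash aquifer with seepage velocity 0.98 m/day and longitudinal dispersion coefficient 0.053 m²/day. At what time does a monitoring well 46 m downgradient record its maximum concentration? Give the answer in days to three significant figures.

For the 1D instantaneous-source solution, setting ∂C/∂t = 0 at fixed x gives v²t² + 2Dt − x² = 0, so t = (√(D² + v²x²) − D)/v².
√(D² + v²x²) = √(0.053² + 0.98² × 46²) = 45.08; v² = 0.9604.
t = (45.08 − 0.053)/0.9604 = 46.9 days (vs. the pure-advection estimate x/v = 46.9 d).

46.9 days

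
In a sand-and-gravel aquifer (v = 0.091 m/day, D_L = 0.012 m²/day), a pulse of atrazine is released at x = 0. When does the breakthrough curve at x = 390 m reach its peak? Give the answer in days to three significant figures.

For the 1D instantaneous-source solution, setting ∂C/∂t = 0 at fixed x gives v²t² + 2Dt − x² = 0, so t = (√(D² + v²x²) − D)/v².
√(D² + v²x²) = √(0.012² + 0.091² × 390²) = 35.49; v² = 0.008281.
t = (35.49 − 0.012)/0.008281 = 4280 days (vs. the pure-advection estimate x/v = 4290 d).

4280 days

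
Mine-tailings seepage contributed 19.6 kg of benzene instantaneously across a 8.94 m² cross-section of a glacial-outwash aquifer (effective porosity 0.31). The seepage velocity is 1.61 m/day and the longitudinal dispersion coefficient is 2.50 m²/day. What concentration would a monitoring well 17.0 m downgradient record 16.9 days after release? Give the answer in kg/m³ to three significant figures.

For an instantaneous plane source, C(x,t) = M/(n_e·A·√(4πDt)) · exp(−(x−vt)²/(4Dt)), with n_e·A the pore (flow) area.
Plume center vt = 1.61 × 16.9 = 27.209 m, so the well at 17.0 m is 10.209 m upgradient of the peak.
√(4πDt) = 23.04 m, giving peak height M/(n_e·A·√(4πDt)) = 19.6/(0.31 × 8.94 × 23.04) = 0.3070 kg/m³.
(x−vt)²/(4Dt) = (-10.209)²/(4 × 2.50 × 16.9) = 0.6167; exp(−0.6167) = 0.5397.
C = 0.3070 × 0.5397 = 0.166 kg/m³.

0.166 kg/m³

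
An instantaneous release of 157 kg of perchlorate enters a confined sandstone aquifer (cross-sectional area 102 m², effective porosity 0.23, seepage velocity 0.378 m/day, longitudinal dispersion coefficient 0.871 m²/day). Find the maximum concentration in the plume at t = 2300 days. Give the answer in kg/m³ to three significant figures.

The peak of an instantaneous 1D plume sits at x = vt; there the Gaussian factor is 1 and C_max = M/(n_e·A·√(4πDt)), where n_e·A is the pore area the mass is dissolved in.
√(4πDt) = √(4π × 0.871 × 2300) = 158.7 m, so C_max = 157/(0.23 × 102 × 158.7) = 0.0422 kg/m³.

0.0422 kg/m³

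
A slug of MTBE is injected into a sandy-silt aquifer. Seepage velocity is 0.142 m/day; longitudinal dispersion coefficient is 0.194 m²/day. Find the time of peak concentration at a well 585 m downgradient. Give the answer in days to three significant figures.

For the 1D instantaneous-source solution, setting ∂C/∂t = 0 at fixed x gives v²t² + 2Dt − x² = 0, so t = (√(D² + v²x²) − D)/v².
√(D² + v²x²) = √(0.194² + 0.142² × 585²) = 83.07; v² = 0.020164.
t = (83.07 − 0.194)/0.020164 = 4110 days (vs. the pure-advection estimate x/v = 4120 d).

4110 days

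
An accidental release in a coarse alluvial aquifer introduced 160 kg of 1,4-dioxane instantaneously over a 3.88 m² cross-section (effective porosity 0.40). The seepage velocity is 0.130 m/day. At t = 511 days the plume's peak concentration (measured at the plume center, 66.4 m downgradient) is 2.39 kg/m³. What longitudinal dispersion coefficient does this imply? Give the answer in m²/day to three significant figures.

0.290 m²/day

At the plume center C_max = M/(n_e·A·√(4πDt)), so D = M²/(4πt·(n_e·A·C_max)²).
n_e·A·C_max = 0.40 × 3.88 × 2.39 = 3.709 kg/m.
D = 160²/(4π × 511 × 3.709²) = 0.290 m²/day.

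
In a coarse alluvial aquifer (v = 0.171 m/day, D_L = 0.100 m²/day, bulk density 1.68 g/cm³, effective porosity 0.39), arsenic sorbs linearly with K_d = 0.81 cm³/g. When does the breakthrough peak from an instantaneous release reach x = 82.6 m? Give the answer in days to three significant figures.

Retardation factor R = 1 + ρ_b·K_d/n = 1 + 1.68 × 0.81/0.39 = 4.489.
Sorption retards both mechanisms: v_R = v/R = 0.03809 m/day, D_R = D/R = 0.02228 m²/day.
Peak time from v_R²t² + 2D_R t − x² = 0: t = (√(D_R² + v_R²x²) − D_R)/v_R².
√(D_R² + v_R²x²) = √(0.02228² + 0.03809² × 82.6²) = 3.146; v_R² = 0.001451.
t = (3.146 − 0.02228)/0.001451 = 2150 days.

2150 days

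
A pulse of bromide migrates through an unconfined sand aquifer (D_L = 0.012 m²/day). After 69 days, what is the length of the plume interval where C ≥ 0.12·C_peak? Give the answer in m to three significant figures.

The plume is Gaussian with σ = √(2Dt) = √(2 × 0.012 × 69) = 1.287 m.
C/C_peak = exp(−Δx²/(2σ²)) = 0.12 ⇒ Δx = σ·√(−2 ln 0.12) = 1.287 × 2.059 = 2.650 m.
Width = 2Δx = 5.30 m.

5.30 m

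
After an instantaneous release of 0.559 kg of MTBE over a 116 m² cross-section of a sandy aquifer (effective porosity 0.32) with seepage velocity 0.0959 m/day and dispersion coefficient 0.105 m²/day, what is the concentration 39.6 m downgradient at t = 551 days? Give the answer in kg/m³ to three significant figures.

For an instantaneous plane source, C(x,t) = M/(n_e·A·√(4πDt)) · exp(−(x−vt)²/(4Dt)), with n_e·A the pore (flow) area.
Plume center vt = 0.0959 × 551 = 52.8409 m, so the well at 39.6 m is 13.2409 m upgradient of the peak.
√(4πDt) = 26.96 m, giving peak height M/(n_e·A·√(4πDt)) = 0.559/(0.32 × 116 × 26.96) = 0.0005586 kg/m³.
(x−vt)²/(4Dt) = (-13.2409)²/(4 × 0.105 × 551) = 0.7576; exp(−0.7576) = 0.4688.
C = 0.0005586 × 0.4688 = 0.000262 kg/m³.

0.000262 kg/m³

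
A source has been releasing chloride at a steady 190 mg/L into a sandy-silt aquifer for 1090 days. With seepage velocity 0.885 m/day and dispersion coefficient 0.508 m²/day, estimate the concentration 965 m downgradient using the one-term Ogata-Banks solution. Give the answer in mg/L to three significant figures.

94.2 mg/L

For a continuous step input, C/C₀ ≈ ½·erfc((x−vt)/(2√(Dt))).
vt = 0.885 × 1090 = 964.65 m and 2√(Dt) = 2√(0.508 × 1090) = 47.06 m.
Argument (x−vt)/(2√(Dt)) = (965 − 964.65)/47.06 = 0.007437; ½·erfc(0.007437) = 0.4958.
C = 190 × 0.4958 = 94.2 mg/L.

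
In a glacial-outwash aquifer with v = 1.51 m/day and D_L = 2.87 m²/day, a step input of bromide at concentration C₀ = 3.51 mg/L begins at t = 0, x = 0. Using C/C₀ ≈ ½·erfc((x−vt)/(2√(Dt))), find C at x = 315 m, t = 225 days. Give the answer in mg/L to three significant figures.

For a continuous step input, C/C₀ ≈ ½·erfc((x−vt)/(2√(Dt))).
vt = 1.51 × 225 = 339.75 m and 2√(Dt) = 2√(2.87 × 225) = 50.82 m.
Argument (x−vt)/(2√(Dt)) = (315 − 339.75)/50.82 = -0.4870; ½·erfc(-0.4870) = 0.7545.
C = 3.51 × 0.7545 = 2.65 mg/L.

2.65 mg/L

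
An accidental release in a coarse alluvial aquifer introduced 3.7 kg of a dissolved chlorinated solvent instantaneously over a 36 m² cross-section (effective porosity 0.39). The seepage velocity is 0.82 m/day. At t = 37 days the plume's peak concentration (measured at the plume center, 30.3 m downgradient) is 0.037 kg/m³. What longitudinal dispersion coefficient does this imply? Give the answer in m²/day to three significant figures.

At the plume center C_max = M/(n_e·A·√(4πDt)), so D = M²/(4πt·(n_e·A·C_max)²).
n_e·A·C_max = 0.39 × 36 × 0.037 = 0.5195 kg/m.
D = 3.7²/(4π × 37 × 0.5195²) = 0.109 m²/day.

0.109 m²/day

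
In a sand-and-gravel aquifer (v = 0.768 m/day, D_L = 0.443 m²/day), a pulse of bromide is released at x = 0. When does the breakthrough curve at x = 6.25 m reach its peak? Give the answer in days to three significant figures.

For the 1D instantaneous-source solution, setting ∂C/∂t = 0 at fixed x gives v²t² + 2Dt − x² = 0, so t = (√(D² + v²x²) − D)/v².
√(D² + v²x²) = √(0.443² + 0.768² × 6.25²) = 4.820; v² = 0.589824.
t = (4.820 − 0.443)/0.589824 = 7.42 days (vs. the pure-advection estimate x/v = 8.14 d).

7.42 days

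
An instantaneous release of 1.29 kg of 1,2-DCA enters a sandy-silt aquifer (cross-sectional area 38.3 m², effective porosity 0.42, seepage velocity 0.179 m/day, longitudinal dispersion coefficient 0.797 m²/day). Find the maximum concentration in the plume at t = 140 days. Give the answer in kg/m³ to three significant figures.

0.00214 kg/m³

The peak of an instantaneous 1D plume sits at x = vt; there the Gaussian factor is 1 and C_max = M/(n_e·A·√(4πDt)), where n_e·A is the pore area the mass is dissolved in.
√(4πDt) = √(4π × 0.797 × 140) = 37.45 m, so C_max = 1.29/(0.42 × 38.3 × 37.45) = 0.00214 kg/m³.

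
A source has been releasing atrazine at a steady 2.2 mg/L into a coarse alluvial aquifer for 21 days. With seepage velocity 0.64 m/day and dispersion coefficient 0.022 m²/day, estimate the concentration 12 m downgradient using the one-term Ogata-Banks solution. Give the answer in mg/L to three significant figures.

For a continuous step input, C/C₀ ≈ ½·erfc((x−vt)/(2√(Dt))).
vt = 0.64 × 21 = 13.44 m and 2√(Dt) = 2√(0.022 × 21) = 1.359 m.
Argument (x−vt)/(2√(Dt)) = (12 − 13.44)/1.359 = -1.060; ½·erfc(-1.060) = 0.9331.
C = 2.2 × 0.9331 = 2.05 mg/L.

2.05 mg/L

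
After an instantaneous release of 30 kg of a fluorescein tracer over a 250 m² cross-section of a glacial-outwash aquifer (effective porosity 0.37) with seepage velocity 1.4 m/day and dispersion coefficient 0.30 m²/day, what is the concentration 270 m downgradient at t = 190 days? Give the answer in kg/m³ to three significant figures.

For an instantaneous plane source, C(x,t) = M/(n_e·A·√(4πDt)) · exp(−(x−vt)²/(4Dt)), with n_e·A the pore (flow) area.
Plume center vt = 1.4 × 190 = 266 m, so the well at 270 m is 4 m downgradient of the peak.
√(4πDt) = 26.76 m, giving peak height M/(n_e·A·√(4πDt)) = 30/(0.37 × 250 × 26.76) = 0.01212 kg/m³.
(x−vt)²/(4Dt) = (4)²/(4 × 0.30 × 190) = 0.07018; exp(−0.07018) = 0.9322.
C = 0.01212 × 0.9322 = 0.0113 kg/m³.

0.0113 kg/m³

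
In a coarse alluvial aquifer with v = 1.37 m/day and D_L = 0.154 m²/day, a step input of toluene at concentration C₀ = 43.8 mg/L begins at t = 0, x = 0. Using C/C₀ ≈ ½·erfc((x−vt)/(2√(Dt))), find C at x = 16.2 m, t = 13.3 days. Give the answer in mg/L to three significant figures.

36.8 mg/L

For a continuous step input, C/C₀ ≈ ½·erfc((x−vt)/(2√(Dt))).
vt = 1.37 × 13.3 = 18.221 m and 2√(Dt) = 2√(0.154 × 13.3) = 2.862 m.
Argument (x−vt)/(2√(Dt)) = (16.2 − 18.221)/2.862 = -0.7061; ½·erfc(-0.7061) = 0.8410.
C = 43.8 × 0.8410 = 36.8 mg/L.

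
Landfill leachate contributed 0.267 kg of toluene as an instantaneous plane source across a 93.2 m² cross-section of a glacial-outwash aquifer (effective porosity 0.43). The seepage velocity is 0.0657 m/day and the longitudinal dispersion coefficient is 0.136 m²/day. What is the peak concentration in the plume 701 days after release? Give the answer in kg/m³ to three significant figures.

0.000192 kg/m³

The peak of an instantaneous 1D plume sits at x = vt; there the Gaussian factor is 1 and C_max = M/(n_e·A·√(4πDt)), where n_e·A is the pore area the mass is dissolved in.
√(4πDt) = √(4π × 0.136 × 701) = 34.61 m, so C_max = 0.267/(0.43 × 93.2 × 34.61) = 0.000192 kg/m³.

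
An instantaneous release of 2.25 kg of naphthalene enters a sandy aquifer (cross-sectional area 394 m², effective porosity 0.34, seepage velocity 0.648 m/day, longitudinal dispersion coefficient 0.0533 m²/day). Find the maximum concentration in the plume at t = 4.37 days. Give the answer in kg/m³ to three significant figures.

The peak of an instantaneous 1D plume sits at x = vt; there the Gaussian factor is 1 and C_max = M/(n_e·A·√(4πDt)), where n_e·A is the pore area the mass is dissolved in.
√(4πDt) = √(4π × 0.0533 × 4.37) = 1.711 m, so C_max = 2.25/(0.34 × 394 × 1.711) = 0.00982 kg/m³.

0.00982 kg/m³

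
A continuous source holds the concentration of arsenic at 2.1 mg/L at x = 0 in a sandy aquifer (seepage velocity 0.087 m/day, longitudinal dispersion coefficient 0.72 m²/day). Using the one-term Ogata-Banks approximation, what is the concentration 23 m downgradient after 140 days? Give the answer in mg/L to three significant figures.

0.468 mg/L

For a continuous step input, C/C₀ ≈ ½·erfc((x−vt)/(2√(Dt))).
vt = 0.087 × 140 = 12.18 m and 2√(Dt) = 2√(0.72 × 140) = 20.08 m.
Argument (x−vt)/(2√(Dt)) = (23 − 12.18)/20.08 = 0.5388; ½·erfc(0.5388) = 0.2230.
C = 2.1 × 0.2230 = 0.468 mg/L.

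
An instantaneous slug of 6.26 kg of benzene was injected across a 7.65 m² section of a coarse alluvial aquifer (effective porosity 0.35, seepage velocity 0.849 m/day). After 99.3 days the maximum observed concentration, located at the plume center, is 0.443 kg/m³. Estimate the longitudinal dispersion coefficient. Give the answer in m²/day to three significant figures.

At the plume center C_max = M/(n_e·A·√(4πDt)), so D = M²/(4πt·(n_e·A·C_max)²).
n_e·A·C_max = 0.35 × 7.65 × 0.443 = 1.186 kg/m.
D = 6.26²/(4π × 99.3 × 1.186²) = 0.0223 m²/day.

0.0223 m²/day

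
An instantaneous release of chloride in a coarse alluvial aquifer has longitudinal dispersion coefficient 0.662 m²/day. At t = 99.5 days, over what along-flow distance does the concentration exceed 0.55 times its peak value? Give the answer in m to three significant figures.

The plume is Gaussian with σ = √(2Dt) = √(2 × 0.662 × 99.5) = 11.48 m.
C/C_peak = exp(−Δx²/(2σ²)) = 0.55 ⇒ Δx = σ·√(−2 ln 0.55) = 11.48 × 1.093 = 12.55 m.
Width = 2Δx = 25.1 m.

25.1 m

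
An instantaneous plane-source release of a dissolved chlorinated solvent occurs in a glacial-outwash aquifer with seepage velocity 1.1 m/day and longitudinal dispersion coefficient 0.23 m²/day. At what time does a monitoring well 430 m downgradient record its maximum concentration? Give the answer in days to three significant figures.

391 days

For the 1D instantaneous-source solution, setting ∂C/∂t = 0 at fixed x gives v²t² + 2Dt − x² = 0, so t = (√(D² + v²x²) − D)/v².
√(D² + v²x²) = √(0.23² + 1.1² × 430²) = 473.0; v² = 1.21.
t = (473.0 − 0.23)/1.21 = 391 days (vs. the pure-advection estimate x/v = 391 d).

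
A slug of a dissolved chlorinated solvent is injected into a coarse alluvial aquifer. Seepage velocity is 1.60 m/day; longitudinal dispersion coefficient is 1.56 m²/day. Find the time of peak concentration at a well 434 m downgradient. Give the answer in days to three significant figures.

For the 1D instantaneous-source solution, setting ∂C/∂t = 0 at fixed x gives v²t² + 2Dt − x² = 0, so t = (√(D² + v²x²) − D)/v².
√(D² + v²x²) = √(1.56² + 1.60² × 434²) = 694.4; v² = 2.56.
t = (694.4 − 1.56)/2.56 = 271 days (vs. the pure-advection estimate x/v = 271 d).

271 days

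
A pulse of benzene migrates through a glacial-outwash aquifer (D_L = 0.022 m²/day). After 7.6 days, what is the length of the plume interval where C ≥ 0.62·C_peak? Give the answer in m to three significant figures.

1.13 m

The plume is Gaussian with σ = √(2Dt) = √(2 × 0.022 × 7.6) = 0.5783 m.
C/C_peak = exp(−Δx²/(2σ²)) = 0.62 ⇒ Δx = σ·√(−2 ln 0.62) = 0.5783 × 0.9778 = 0.5655 m.
Width = 2Δx = 1.13 m.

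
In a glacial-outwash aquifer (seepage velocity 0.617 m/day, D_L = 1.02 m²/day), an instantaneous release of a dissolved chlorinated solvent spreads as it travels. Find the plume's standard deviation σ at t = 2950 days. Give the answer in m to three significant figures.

77.6 m

Dispersive spreading gives a Gaussian with σ² = 2Dt; advection only shifts the center.
σ = √(2 × 1.02 × 2950) = 77.6 m.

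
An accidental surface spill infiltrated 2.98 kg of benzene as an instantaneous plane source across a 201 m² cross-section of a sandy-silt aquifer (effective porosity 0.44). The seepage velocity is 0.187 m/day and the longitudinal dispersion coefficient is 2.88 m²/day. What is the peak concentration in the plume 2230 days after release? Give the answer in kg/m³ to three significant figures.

The peak of an instantaneous 1D plume sits at x = vt; there the Gaussian factor is 1 and C_max = M/(n_e·A·√(4πDt)), where n_e·A is the pore area the mass is dissolved in.
√(4πDt) = √(4π × 2.88 × 2230) = 284.1 m, so C_max = 2.98/(0.44 × 201 × 284.1) = 0.000119 kg/m³.

0.000119 kg/m³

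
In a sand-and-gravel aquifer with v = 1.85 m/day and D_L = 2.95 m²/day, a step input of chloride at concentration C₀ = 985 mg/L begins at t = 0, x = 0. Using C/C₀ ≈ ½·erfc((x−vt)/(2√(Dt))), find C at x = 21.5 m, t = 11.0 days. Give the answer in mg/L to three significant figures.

For a continuous step input, C/C₀ ≈ ½·erfc((x−vt)/(2√(Dt))).
vt = 1.85 × 11.0 = 20.35 m and 2√(Dt) = 2√(2.95 × 11.0) = 11.39 m.
Argument (x−vt)/(2√(Dt)) = (21.5 − 20.35)/11.39 = 0.1010; ½·erfc(0.1010) = 0.4432.
C = 985 × 0.4432 = 437 mg/L.

437 mg/L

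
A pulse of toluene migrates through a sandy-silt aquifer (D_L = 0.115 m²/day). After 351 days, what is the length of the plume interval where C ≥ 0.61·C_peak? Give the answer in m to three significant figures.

The plume is Gaussian with σ = √(2Dt) = √(2 × 0.115 × 351) = 8.985 m.
C/C_peak = exp(−Δx²/(2σ²)) = 0.61 ⇒ Δx = σ·√(−2 ln 0.61) = 8.985 × 0.9943 = 8.934 m.
Width = 2Δx = 17.9 m.

17.9 m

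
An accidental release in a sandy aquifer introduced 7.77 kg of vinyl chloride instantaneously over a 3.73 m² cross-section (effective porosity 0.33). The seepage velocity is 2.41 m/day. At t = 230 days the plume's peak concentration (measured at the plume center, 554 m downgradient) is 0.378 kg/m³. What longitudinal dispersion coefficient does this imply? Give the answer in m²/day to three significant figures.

At the plume center C_max = M/(n_e·A·√(4πDt)), so D = M²/(4πt·(n_e·A·C_max)²).
n_e·A·C_max = 0.33 × 3.73 × 0.378 = 0.4653 kg/m.
D = 7.77²/(4π × 230 × 0.4653²) = 0.0965 m²/day.

0.0965 m²/day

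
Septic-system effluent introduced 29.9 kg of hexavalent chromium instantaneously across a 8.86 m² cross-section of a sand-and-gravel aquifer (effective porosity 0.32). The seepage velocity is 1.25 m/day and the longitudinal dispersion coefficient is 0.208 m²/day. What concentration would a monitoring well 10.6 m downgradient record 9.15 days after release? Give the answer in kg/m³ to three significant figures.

1.97 kg/m³

For an instantaneous plane source, C(x,t) = M/(n_e·A·√(4πDt)) · exp(−(x−vt)²/(4Dt)), with n_e·A the pore (flow) area.
Plume center vt = 1.25 × 9.15 = 11.4375 m, so the well at 10.6 m is 0.8375 m upgradient of the peak.
√(4πDt) = 4.890 m, giving peak height M/(n_e·A·√(4πDt)) = 29.9/(0.32 × 8.86 × 4.890) = 2.157 kg/m³.
(x−vt)²/(4Dt) = (-0.8375)²/(4 × 0.208 × 9.15) = 0.09214; exp(−0.09214) = 0.9120.
C = 2.157 × 0.9120 = 1.97 kg/m³.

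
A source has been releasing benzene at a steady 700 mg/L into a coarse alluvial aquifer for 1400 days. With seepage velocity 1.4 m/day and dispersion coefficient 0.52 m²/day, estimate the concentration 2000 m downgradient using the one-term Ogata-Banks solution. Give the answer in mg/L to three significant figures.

103 mg/L

For a continuous step input, C/C₀ ≈ ½·erfc((x−vt)/(2√(Dt))).
vt = 1.4 × 1400 = 1960 m and 2√(Dt) = 2√(0.52 × 1400) = 53.96 m.
Argument (x−vt)/(2√(Dt)) = (2000 − 1960)/53.96 = 0.7413; ½·erfc(0.7413) = 0.1472.
C = 700 × 0.1472 = 103 mg/L.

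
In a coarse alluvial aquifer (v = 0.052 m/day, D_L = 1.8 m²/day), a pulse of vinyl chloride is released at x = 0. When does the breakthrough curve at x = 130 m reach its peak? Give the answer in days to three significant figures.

For the 1D instantaneous-source solution, setting ∂C/∂t = 0 at fixed x gives v²t² + 2Dt − x² = 0, so t = (√(D² + v²x²) − D)/v².
√(D² + v²x²) = √(1.8² + 0.052² × 130²) = 6.996; v² = 0.002704.
t = (6.996 − 1.8)/0.002704 = 1920 days (vs. the pure-advection estimate x/v = 2500 d).

1920 days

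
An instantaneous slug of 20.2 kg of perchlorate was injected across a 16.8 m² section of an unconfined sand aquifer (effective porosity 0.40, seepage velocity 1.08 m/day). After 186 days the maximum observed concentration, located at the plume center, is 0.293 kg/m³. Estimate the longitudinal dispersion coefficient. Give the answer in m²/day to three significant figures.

0.0450 m²/day

At the plume center C_max = M/(n_e·A·√(4πDt)), so D = M²/(4πt·(n_e·A·C_max)²).
n_e·A·C_max = 0.40 × 16.8 × 0.293 = 1.969 kg/m.
D = 20.2²/(4π × 186 × 1.969²) = 0.0450 m²/day.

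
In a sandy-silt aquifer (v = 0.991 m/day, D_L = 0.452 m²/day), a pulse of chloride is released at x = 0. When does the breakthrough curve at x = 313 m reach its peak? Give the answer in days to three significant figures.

For the 1D instantaneous-source solution, setting ∂C/∂t = 0 at fixed x gives v²t² + 2Dt − x² = 0, so t = (√(D² + v²x²) − D)/v².
√(D² + v²x²) = √(0.452² + 0.991² × 313²) = 310.2; v² = 0.982081.
t = (310.2 − 0.452)/0.982081 = 315 days (vs. the pure-advection estimate x/v = 316 d).

315 days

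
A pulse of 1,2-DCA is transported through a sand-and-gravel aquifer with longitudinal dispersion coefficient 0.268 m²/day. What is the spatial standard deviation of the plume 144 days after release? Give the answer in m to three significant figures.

8.79 m

Dispersive spreading gives a Gaussian with σ² = 2Dt; advection only shifts the center.
σ = √(2 × 0.268 × 144) = 8.79 m.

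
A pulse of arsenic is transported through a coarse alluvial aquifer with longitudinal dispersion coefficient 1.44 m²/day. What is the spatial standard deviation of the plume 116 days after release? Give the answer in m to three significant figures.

Dispersive spreading gives a Gaussian with σ² = 2Dt; advection only shifts the center.
σ = √(2 × 1.44 × 116) = 18.3 m.

18.3 m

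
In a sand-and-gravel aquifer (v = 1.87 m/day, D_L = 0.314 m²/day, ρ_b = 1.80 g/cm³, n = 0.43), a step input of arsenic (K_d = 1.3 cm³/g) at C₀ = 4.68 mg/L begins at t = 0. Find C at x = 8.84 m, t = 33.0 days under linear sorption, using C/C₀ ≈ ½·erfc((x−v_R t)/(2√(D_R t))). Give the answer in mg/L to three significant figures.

3.09 mg/L

Retardation factor R = 1 + ρ_b·K_d/n = 1 + 1.80 × 1.3/0.43 = 6.442.
Sorption retards both mechanisms: v_R = v/R = 0.2903 m/day, D_R = D/R = 0.04874 m²/day.
v_R·t = 0.2903 × 33.0 = 9.5799 m; 2√(D_R t) = 2.536 m; argument = (8.84 − 9.5799)/2.536 = -0.2918.
C = C₀ × ½·erfc(-0.2918) = 4.68 × 0.6601 = 3.09 mg/L.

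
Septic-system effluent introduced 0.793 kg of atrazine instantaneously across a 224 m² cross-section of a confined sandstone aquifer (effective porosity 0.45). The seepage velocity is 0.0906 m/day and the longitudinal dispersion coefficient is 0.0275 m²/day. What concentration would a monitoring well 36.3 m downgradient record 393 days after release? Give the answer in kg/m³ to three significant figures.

0.000668 kg/m³

For an instantaneous plane source, C(x,t) = M/(n_e·A·√(4πDt)) · exp(−(x−vt)²/(4Dt)), with n_e·A the pore (flow) area.
Plume center vt = 0.0906 × 393 = 35.6058 m, so the well at 36.3 m is 0.6942 m downgradient of the peak.
√(4πDt) = 11.65 m, giving peak height M/(n_e·A·√(4πDt)) = 0.793/(0.45 × 224 × 11.65) = 0.0006753 kg/m³.
(x−vt)²/(4Dt) = (0.6942)²/(4 × 0.0275 × 393) = 0.01115; exp(−0.01115) = 0.9889.
C = 0.0006753 × 0.9889 = 0.000668 kg/m³.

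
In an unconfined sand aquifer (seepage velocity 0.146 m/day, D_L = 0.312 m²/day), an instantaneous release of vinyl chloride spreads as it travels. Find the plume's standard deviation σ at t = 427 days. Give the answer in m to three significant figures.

16.3 m

Dispersive spreading gives a Gaussian with σ² = 2Dt; advection only shifts the center.
σ = √(2 × 0.312 × 427) = 16.3 m.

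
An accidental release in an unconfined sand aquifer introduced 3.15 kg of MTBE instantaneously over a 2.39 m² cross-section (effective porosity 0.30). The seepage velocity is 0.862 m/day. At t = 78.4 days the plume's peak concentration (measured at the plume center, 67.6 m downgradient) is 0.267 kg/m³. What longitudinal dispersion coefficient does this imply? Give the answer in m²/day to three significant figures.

0.275 m²/day

At the plume center C_max = M/(n_e·A·√(4πDt)), so D = M²/(4πt·(n_e·A·C_max)²).
n_e·A·C_max = 0.30 × 2.39 × 0.267 = 0.1914 kg/m.
D = 3.15²/(4π × 78.4 × 0.1914²) = 0.275 m²/day.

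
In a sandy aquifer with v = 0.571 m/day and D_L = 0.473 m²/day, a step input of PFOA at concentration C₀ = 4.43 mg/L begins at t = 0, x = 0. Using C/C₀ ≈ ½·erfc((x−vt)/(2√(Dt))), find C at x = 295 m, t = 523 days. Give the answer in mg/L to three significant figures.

For a continuous step input, C/C₀ ≈ ½·erfc((x−vt)/(2√(Dt))).
vt = 0.571 × 523 = 298.633 m and 2√(Dt) = 2√(0.473 × 523) = 31.46 m.
Argument (x−vt)/(2√(Dt)) = (295 − 298.633)/31.46 = -0.1155; ½·erfc(-0.1155) = 0.5649.
C = 4.43 × 0.5649 = 2.50 mg/L.

2.50 mg/L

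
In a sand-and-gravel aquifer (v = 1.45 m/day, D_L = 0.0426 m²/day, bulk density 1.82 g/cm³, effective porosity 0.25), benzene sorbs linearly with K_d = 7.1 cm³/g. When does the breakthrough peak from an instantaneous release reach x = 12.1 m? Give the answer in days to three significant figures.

439 days

Retardation factor R = 1 + ρ_b·K_d/n = 1 + 1.82 × 7.1/0.25 = 52.69.
Sorption retards both mechanisms: v_R = v/R = 0.02752 m/day, D_R = D/R = 0.0008085 m²/day.
Peak time from v_R²t² + 2D_R t − x² = 0: t = (√(D_R² + v_R²x²) − D_R)/v_R².
√(D_R² + v_R²x²) = √(0.0008085² + 0.02752² × 12.1²) = 0.3330; v_R² = 0.0007574.
t = (0.3330 − 0.0008085)/0.0007574 = 439 days.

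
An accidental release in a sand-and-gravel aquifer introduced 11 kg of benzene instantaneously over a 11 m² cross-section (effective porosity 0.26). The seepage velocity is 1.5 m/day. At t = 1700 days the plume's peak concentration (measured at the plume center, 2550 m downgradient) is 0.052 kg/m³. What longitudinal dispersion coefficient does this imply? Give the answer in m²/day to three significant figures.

At the plume center C_max = M/(n_e·A·√(4πDt)), so D = M²/(4πt·(n_e·A·C_max)²).
n_e·A·C_max = 0.26 × 11 × 0.052 = 0.1487 kg/m.
D = 11²/(4π × 1700 × 0.1487²) = 0.256 m²/day.

0.256 m²/day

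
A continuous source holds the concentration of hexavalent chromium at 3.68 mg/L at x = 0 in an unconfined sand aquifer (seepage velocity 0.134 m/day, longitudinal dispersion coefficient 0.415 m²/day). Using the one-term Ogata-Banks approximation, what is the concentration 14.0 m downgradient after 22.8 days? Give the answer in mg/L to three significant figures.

For a continuous step input, C/C₀ ≈ ½·erfc((x−vt)/(2√(Dt))).
vt = 0.134 × 22.8 = 3.0552 m and 2√(Dt) = 2√(0.415 × 22.8) = 6.152 m.
Argument (x−vt)/(2√(Dt)) = (14.0 − 3.0552)/6.152 = 1.779; ½·erfc(1.779) = 0.005937.
C = 3.68 × 0.005937 = 0.0218 mg/L.

0.0218 mg/L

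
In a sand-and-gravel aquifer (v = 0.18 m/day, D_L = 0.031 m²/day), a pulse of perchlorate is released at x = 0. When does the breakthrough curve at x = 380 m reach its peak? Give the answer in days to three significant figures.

2110 days

For the 1D instantaneous-source solution, setting ∂C/∂t = 0 at fixed x gives v²t² + 2Dt − x² = 0, so t = (√(D² + v²x²) − D)/v².
√(D² + v²x²) = √(0.031² + 0.18² × 380²) = 68.40; v² = 0.0324.
t = (68.40 − 0.031)/0.0324 = 2110 days (vs. the pure-advection estimate x/v = 2110 d).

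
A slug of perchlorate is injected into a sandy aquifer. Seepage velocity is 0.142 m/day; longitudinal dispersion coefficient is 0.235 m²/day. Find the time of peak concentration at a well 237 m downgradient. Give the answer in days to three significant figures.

For the 1D instantaneous-source solution, setting ∂C/∂t = 0 at fixed x gives v²t² + 2Dt − x² = 0, so t = (√(D² + v²x²) − D)/v².
√(D² + v²x²) = √(0.235² + 0.142² × 237²) = 33.65; v² = 0.020164.
t = (33.65 − 0.235)/0.020164 = 1660 days (vs. the pure-advection estimate x/v = 1670 d).

1660 days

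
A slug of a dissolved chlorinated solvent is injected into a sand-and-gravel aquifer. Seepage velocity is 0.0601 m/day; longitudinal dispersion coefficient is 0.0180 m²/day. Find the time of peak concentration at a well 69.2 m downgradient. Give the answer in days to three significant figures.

For the 1D instantaneous-source solution, setting ∂C/∂t = 0 at fixed x gives v²t² + 2Dt − x² = 0, so t = (√(D² + v²x²) − D)/v².
√(D² + v²x²) = √(0.0180² + 0.0601² × 69.2²) = 4.159; v² = 0.00361201.
t = (4.159 − 0.0180)/0.00361201 = 1150 days (vs. the pure-advection estimate x/v = 1150 d).

1150 days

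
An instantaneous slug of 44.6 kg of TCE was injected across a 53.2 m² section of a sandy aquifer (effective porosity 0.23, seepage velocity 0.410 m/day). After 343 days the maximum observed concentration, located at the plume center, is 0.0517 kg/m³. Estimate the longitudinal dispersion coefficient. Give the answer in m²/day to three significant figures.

1.15 m²/day

At the plume center C_max = M/(n_e·A·√(4πDt)), so D = M²/(4πt·(n_e·A·C_max)²).
n_e·A·C_max = 0.23 × 53.2 × 0.0517 = 0.6326 kg/m.
D = 44.6²/(4π × 343 × 0.6326²) = 1.15 m²/day.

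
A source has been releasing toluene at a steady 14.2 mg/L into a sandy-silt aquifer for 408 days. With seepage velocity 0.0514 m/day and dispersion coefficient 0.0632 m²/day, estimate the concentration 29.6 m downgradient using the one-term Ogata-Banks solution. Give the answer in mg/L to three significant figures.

For a continuous step input, C/C₀ ≈ ½·erfc((x−vt)/(2√(Dt))).
vt = 0.0514 × 408 = 20.9712 m and 2√(Dt) = 2√(0.0632 × 408) = 10.16 m.
Argument (x−vt)/(2√(Dt)) = (29.6 − 20.9712)/10.16 = 0.8493; ½·erfc(0.8493) = 0.1149.
C = 14.2 × 0.1149 = 1.63 mg/L.

1.63 mg/L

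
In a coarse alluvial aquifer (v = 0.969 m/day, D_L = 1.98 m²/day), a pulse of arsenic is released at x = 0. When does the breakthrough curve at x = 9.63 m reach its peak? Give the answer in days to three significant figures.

For the 1D instantaneous-source solution, setting ∂C/∂t = 0 at fixed x gives v²t² + 2Dt − x² = 0, so t = (√(D² + v²x²) − D)/v².
√(D² + v²x²) = √(1.98² + 0.969² × 9.63²) = 9.539; v² = 0.938961.
t = (9.539 − 1.98)/0.938961 = 8.05 days (vs. the pure-advection estimate x/v = 9.94 d).

8.05 days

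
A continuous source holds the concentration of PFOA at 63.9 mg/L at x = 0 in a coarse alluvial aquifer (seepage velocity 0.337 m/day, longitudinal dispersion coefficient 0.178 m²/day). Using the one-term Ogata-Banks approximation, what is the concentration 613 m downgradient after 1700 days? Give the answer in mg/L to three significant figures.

For a continuous step input, C/C₀ ≈ ½·erfc((x−vt)/(2√(Dt))).
vt = 0.337 × 1700 = 572.9 m and 2√(Dt) = 2√(0.178 × 1700) = 34.79 m.
Argument (x−vt)/(2√(Dt)) = (613 − 572.9)/34.79 = 1.153; ½·erfc(1.153) = 0.05149.
C = 63.9 × 0.05149 = 3.29 mg/L.

3.29 mg/L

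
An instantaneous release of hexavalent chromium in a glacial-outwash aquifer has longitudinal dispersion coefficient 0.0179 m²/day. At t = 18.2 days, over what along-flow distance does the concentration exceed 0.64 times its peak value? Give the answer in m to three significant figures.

The plume is Gaussian with σ = √(2Dt) = √(2 × 0.0179 × 18.2) = 0.8072 m.
C/C_peak = exp(−Δx²/(2σ²)) = 0.64 ⇒ Δx = σ·√(−2 ln 0.64) = 0.8072 × 0.9448 = 0.7626 m.
Width = 2Δx = 1.53 m.

1.53 m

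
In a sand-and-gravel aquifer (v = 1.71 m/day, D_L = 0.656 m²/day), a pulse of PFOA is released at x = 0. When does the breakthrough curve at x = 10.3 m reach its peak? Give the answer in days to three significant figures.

For the 1D instantaneous-source solution, setting ∂C/∂t = 0 at fixed x gives v²t² + 2Dt − x² = 0, so t = (√(D² + v²x²) − D)/v².
√(D² + v²x²) = √(0.656² + 1.71² × 10.3²) = 17.63; v² = 2.9241.
t = (17.63 − 0.656)/2.9241 = 5.80 days (vs. the pure-advection estimate x/v = 6.02 d).

5.80 days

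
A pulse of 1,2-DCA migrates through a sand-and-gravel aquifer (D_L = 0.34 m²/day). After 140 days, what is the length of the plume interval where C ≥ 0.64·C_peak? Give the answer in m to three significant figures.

The plume is Gaussian with σ = √(2Dt) = √(2 × 0.34 × 140) = 9.757 m.
C/C_peak = exp(−Δx²/(2σ²)) = 0.64 ⇒ Δx = σ·√(−2 ln 0.64) = 9.757 × 0.9448 = 9.218 m.
Width = 2Δx = 18.4 m.

18.4 m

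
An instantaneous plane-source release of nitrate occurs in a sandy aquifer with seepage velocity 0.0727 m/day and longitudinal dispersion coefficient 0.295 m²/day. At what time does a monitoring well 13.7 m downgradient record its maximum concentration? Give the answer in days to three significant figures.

For the 1D instantaneous-source solution, setting ∂C/∂t = 0 at fixed x gives v²t² + 2Dt − x² = 0, so t = (√(D² + v²x²) − D)/v².
√(D² + v²x²) = √(0.295² + 0.0727² × 13.7²) = 1.039; v² = 0.00528529.
t = (1.039 − 0.295)/0.00528529 = 141 days (vs. the pure-advection estimate x/v = 188 d).

141 days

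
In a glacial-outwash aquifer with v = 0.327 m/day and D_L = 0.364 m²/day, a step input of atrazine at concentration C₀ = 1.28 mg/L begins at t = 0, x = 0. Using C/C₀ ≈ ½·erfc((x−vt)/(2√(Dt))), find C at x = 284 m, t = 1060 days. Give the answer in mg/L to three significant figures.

For a continuous step input, C/C₀ ≈ ½·erfc((x−vt)/(2√(Dt))).
vt = 0.327 × 1060 = 346.62 m and 2√(Dt) = 2√(0.364 × 1060) = 39.29 m.
Argument (x−vt)/(2√(Dt)) = (284 − 346.62)/39.29 = -1.594; ½·erfc(-1.594) = 0.9879.
C = 1.28 × 0.9879 = 1.26 mg/L.

1.26 mg/L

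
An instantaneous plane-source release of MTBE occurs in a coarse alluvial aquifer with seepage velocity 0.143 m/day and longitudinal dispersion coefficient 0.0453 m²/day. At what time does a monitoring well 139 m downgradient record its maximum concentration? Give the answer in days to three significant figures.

970 days

For the 1D instantaneous-source solution, setting ∂C/∂t = 0 at fixed x gives v²t² + 2Dt − x² = 0, so t = (√(D² + v²x²) − D)/v².
√(D² + v²x²) = √(0.0453² + 0.143² × 139²) = 19.88; v² = 0.020449.
t = (19.88 − 0.0453)/0.020449 = 970 days (vs. the pure-advection estimate x/v = 972 d).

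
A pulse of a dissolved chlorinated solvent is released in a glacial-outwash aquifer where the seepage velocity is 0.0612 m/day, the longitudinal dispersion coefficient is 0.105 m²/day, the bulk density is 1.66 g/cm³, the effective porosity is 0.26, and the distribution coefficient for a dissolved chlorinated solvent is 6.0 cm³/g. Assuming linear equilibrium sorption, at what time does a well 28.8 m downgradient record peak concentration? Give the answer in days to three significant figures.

17400 days

Retardation factor R = 1 + ρ_b·K_d/n = 1 + 1.66 × 6.0/0.26 = 39.31.
Sorption retards both mechanisms: v_R = v/R = 0.001557 m/day, D_R = D/R = 0.002671 m²/day.
Peak time from v_R²t² + 2D_R t − x² = 0: t = (√(D_R² + v_R²x²) − D_R)/v_R².
√(D_R² + v_R²x²) = √(0.002671² + 0.001557² × 28.8²) = 0.04492; v_R² = 2.424e-06.
t = (0.04492 − 0.002671)/2.424e-06 = 17400 days.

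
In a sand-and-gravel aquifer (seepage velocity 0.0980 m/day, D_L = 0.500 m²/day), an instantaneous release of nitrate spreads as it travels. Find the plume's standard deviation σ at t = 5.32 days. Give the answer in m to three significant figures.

Dispersive spreading gives a Gaussian with σ² = 2Dt; advection only shifts the center.
σ = √(2 × 0.500 × 5.32) = 2.31 m.

2.31 m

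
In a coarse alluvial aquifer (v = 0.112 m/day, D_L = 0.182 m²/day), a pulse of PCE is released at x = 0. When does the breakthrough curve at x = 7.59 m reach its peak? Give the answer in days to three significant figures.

54.8 days

For the 1D instantaneous-source solution, setting ∂C/∂t = 0 at fixed x gives v²t² + 2Dt − x² = 0, so t = (√(D² + v²x²) − D)/v².
√(D² + v²x²) = √(0.182² + 0.112² × 7.59²) = 0.8693; v² = 0.012544.
t = (0.8693 − 0.182)/0.012544 = 54.8 days (vs. the pure-advection estimate x/v = 67.8 d).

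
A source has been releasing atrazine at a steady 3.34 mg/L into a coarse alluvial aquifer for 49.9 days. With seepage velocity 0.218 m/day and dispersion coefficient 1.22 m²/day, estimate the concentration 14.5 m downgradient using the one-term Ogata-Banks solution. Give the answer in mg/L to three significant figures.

For a continuous step input, C/C₀ ≈ ½·erfc((x−vt)/(2√(Dt))).
vt = 0.218 × 49.9 = 10.8782 m and 2√(Dt) = 2√(1.22 × 49.9) = 15.60 m.
Argument (x−vt)/(2√(Dt)) = (14.5 − 10.8782)/15.60 = 0.2322; ½·erfc(0.2322) = 0.3713.
C = 3.34 × 0.3713 = 1.24 mg/L.

1.24 mg/L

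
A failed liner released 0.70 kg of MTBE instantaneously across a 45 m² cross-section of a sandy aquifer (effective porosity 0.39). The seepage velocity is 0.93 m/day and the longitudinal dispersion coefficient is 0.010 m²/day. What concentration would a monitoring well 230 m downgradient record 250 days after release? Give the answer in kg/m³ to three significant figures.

0.00381 kg/m³

For an instantaneous plane source, C(x,t) = M/(n_e·A·√(4πDt)) · exp(−(x−vt)²/(4Dt)), with n_e·A the pore (flow) area.
Plume center vt = 0.93 × 250 = 232.5 m, so the well at 230 m is 2.5 m upgradient of the peak.
√(4πDt) = 5.605 m, giving peak height M/(n_e·A·√(4πDt)) = 0.70/(0.39 × 45 × 5.605) = 0.007116 kg/m³.
(x−vt)²/(4Dt) = (-2.5)²/(4 × 0.010 × 250) = 0.6250; exp(−0.6250) = 0.5353.
C = 0.007116 × 0.5353 = 0.00381 kg/m³.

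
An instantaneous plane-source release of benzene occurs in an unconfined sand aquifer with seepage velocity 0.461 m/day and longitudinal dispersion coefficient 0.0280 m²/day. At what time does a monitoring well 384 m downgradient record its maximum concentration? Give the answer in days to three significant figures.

For the 1D instantaneous-source solution, setting ∂C/∂t = 0 at fixed x gives v²t² + 2Dt − x² = 0, so t = (√(D² + v²x²) − D)/v².
√(D² + v²x²) = √(0.0280² + 0.461² × 384²) = 177.0; v² = 0.212521.
t = (177.0 − 0.0280)/0.212521 = 833 days (vs. the pure-advection estimate x/v = 833 d).

833 days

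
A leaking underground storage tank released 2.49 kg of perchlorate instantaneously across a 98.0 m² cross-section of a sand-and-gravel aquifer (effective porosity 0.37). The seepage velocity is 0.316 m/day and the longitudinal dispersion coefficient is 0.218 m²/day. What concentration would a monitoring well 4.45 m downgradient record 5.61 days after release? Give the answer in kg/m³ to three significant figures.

0.00405 kg/m³

For an instantaneous plane source, C(x,t) = M/(n_e·A·√(4πDt)) · exp(−(x−vt)²/(4Dt)), with n_e·A the pore (flow) area.
Plume center vt = 0.316 × 5.61 = 1.77276 m, so the well at 4.45 m is 2.67724 m downgradient of the peak.
√(4πDt) = 3.920 m, giving peak height M/(n_e·A·√(4πDt)) = 2.49/(0.37 × 98.0 × 3.920) = 0.01752 kg/m³.
(x−vt)²/(4Dt) = (2.67724)²/(4 × 0.218 × 5.61) = 1.465; exp(−1.465) = 0.2311.
C = 0.01752 × 0.2311 = 0.00405 kg/m³.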